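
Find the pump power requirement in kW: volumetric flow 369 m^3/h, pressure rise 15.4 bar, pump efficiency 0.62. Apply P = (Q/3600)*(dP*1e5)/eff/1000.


Q = 369 / 3600 = 0.1025 m^3/s
P = 0.1025 * (15.4 * 1e5) / 0.62 / 1000 = 254.6

254.6 kW


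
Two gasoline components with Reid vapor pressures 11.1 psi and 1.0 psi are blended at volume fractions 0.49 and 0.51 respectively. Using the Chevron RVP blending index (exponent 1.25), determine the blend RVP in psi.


Chevron index: RVP_blend = (sum xi*RVPi^1.25)^(1/1.25)
RVP^1.25 terms: 0.49 * 11.1^1.25 + 0.51 * 1.0^1.25 = 10.4377
RVP_blend = 10.4377^(1/1.25) = 6.530

6.530 psi


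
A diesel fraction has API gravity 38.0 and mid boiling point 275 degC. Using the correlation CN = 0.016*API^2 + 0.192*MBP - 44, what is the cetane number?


CN = 0.016 * 38.0^2 + 0.192 * 275 - 44
CN = 23.104 + 52.8 - 44 = 31.904

31.904


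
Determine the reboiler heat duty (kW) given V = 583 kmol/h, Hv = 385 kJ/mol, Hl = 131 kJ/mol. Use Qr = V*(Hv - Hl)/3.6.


Qr = 583 * (385 - 131) / 3.6 = 583 * 254 / 3.6 = 41130

41130 kW


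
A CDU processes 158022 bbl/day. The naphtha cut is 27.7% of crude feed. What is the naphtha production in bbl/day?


Crude throughput = 158022 bbl/day
Fraction yield = 27.7%
yield = throughput * fraction / 100
yield = 158022 * 27.7 / 100 = 43772.094

43772.094 bbl/day


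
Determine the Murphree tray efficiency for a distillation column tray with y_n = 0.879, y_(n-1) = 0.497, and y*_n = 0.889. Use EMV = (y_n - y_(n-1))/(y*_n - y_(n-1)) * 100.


Murphree vapor efficiency: EMV = (y_n - y_(n-1)) / (y*_n - y_(n-1)) * 100
EMV = (0.879 - 0.497) / (0.889 - 0.497) * 100 = 0.382 / 0.392 * 100 = 97.45

97.45 %


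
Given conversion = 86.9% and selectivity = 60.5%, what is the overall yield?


Overall yield = conversion (%) * selectivity (%) / 100
Conversion = 86.9%, Selectivity = 60.5%
Y = 86.9 * 60.5 / 100
= 52.5745 %

52.5745 %


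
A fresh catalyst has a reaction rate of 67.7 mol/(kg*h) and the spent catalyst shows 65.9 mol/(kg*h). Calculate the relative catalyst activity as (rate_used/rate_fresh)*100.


Activity (%) = (rate_used / rate_fresh) * 100
rate_used = 65.9, rate_fresh = 67.7
= (65.9 / 67.7) * 100
= 0.9734 * 100 = 97.34

97.34 %


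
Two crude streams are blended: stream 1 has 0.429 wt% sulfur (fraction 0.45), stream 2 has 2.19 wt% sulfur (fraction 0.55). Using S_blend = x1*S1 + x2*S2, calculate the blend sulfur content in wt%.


Linear sulfur blending: S_blend = x1*S1 + x2*S2
Contribution 1: 0.45 * 0.429 = 0.19305 wt%
Contribution 2: 0.55 * 2.19 = 1.2045 wt%
S_blend = 0.19305 + 1.2045 = 1.39755

1.39755 wt%


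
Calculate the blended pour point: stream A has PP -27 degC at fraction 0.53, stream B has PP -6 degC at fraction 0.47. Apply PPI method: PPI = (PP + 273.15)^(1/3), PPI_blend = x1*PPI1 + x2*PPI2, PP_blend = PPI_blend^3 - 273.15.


PPI_1 = (-27 + 273.15)^(1/3) = 6.2671
PPI_2 = (-6 + 273.15)^(1/3) = 6.440482
PPI_blend = 0.53 * 6.2671 + 0.47 * 6.440482 = 6.34859
PP_blend = 6.34859^3 - 273.15 = 255.8773 - 273.15 = -17.27

-17.27 degC


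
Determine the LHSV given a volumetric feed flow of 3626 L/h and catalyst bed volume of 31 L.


LHSV = volumetric feed rate / catalyst volume
= 3626 L/h / 31 L
= 117.0 h^-1

117.0 h^-1


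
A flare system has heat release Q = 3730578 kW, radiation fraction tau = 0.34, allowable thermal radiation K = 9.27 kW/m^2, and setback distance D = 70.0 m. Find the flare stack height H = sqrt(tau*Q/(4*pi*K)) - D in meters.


tau*Q/(4*pi*K) = 0.34 * 3730578 / (4 * pi * 9.27) = 10888.4
sqrt(10888.4) = 104.347
H = 104.347 - 70.0 = 34.35

34.35 m


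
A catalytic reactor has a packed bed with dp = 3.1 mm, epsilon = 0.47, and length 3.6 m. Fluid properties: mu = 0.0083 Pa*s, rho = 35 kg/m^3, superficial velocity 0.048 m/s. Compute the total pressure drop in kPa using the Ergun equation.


dp = 3.1 mm = 0.0031 m
Viscous term = 150*0.0083*0.048*(1-0.47)^2 / (0.0031^2*0.47^3) = 16824.6
Inertial term = 1.75*35*0.048^2*(1-0.47) / (0.0031*0.47^3) = 232.386
dP/L = 16824.6 + 232.386 = 17057 Pa/m
dP = 17057 * 3.6 / 1000 = 61.41 kPa

61.41 kPa


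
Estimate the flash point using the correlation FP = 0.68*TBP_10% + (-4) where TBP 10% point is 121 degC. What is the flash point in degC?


FP = 0.68 * 121 + (-4) = 78.28

78.28 degC


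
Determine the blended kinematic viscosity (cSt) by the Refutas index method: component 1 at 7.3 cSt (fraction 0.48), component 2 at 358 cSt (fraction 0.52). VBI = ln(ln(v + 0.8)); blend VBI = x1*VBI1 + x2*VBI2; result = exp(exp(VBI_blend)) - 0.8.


Refutas method: VBN_i = 14.534*ln(ln(visc_i + 0.8)) + 10.975, blended linearly by mass fraction; since VBN is linear in VBI_i = ln(ln(visc_i + 0.8)) and the fractions sum to 1, blend VBI directly: visc = exp(exp(VBI_blend)) - 0.8
VBI_1 = ln(ln(7.3 + 0.8)) = 0.738056
VBI_2 = ln(ln(358 + 0.8)) = 1.77203
VBI_blend = 0.48 * 0.738056 + 0.52 * 1.77203 = 1.27572
visc_blend = exp(exp(1.27572)) - 0.8 = 35.12

35.12 cSt


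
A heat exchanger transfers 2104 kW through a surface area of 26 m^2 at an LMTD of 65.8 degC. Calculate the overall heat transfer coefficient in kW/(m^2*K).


From Q = U*A*LMTD, U = Q / (A * LMTD)
U = 2104 / (26 * 65.8) = 2104 / 1710.8 = 1.230

1.230 kW/(m^2*K)


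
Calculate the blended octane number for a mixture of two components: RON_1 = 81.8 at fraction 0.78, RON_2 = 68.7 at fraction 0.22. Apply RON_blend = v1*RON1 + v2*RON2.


Linear blending: RON_blend = sum(vi * RONi)
Contribution 1: 0.78 * 81.8 = 63.804
Contribution 2: 0.22 * 68.7 = 15.114
RON_blend = 63.804 + 15.114 = 78.918

78.918


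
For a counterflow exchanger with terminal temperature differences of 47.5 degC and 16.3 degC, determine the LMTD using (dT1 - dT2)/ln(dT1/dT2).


LMTD = (dT1 - dT2) / ln(dT1/dT2)
= (47.5 - 16.3) / ln(47.5 / 16.3) = 31.2 / 1.06956 = 29.17

29.17 degC


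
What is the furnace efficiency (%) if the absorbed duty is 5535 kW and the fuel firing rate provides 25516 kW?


Furnace efficiency = Q_absorbed / Q_fuel * 100
= 5535 / 25516 * 100 = 21.69

21.69 %


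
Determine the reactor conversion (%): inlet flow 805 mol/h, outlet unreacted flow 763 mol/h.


X = (F_in - F_out) / F_in * 100
Moles reacted = 805 - 763 = 42
X = 42 / 805 * 100
= 0.05217 * 100
= 5.217 %

5.217 %


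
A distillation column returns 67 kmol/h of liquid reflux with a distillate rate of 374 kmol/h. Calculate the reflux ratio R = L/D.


Reflux ratio definition: R = L / D (liquid returned / distillate withdrawn)
L = 67 kmol/h, D = 374 kmol/h
R = 67 / 374 = 0.1791

0.1791


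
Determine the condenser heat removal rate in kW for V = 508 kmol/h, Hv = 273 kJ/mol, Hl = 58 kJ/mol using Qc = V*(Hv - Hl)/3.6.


Qc = 508 * (273 - 58) / 3.6 = 508 * 215 / 3.6 = 30340

30340 kW


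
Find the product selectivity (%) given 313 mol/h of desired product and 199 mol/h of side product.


Selectivity = desired / (desired + undesired) * 100
Total products = 313 + 199 = 512 mol/h
S = 313 / 512 * 100
= 0.6113 * 100
= 61.13 %

61.13 %


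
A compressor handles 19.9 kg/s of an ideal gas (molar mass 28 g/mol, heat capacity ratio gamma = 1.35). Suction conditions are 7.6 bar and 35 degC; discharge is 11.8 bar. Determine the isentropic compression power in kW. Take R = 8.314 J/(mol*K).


Isentropic work: W = m*(gamma/(gamma-1))*(R*T1/MW)*((P2/P1)^((gamma-1)/gamma) - 1)
T1 = 35 + 273.15 = 308.15 K
Pressure ratio = 11.8 / 7.6 = 1.55263
Exponent = (1.35 - 1)/1.35 = 0.259259
(P2/P1)^exp - 1 = 1.55263^0.259259 - 1 = 0.120821
W = 19.9 * 1.35 / 0.35 * 8.314 * 308.15 / 28 * 0.120821 = 848.5

848.5 kW


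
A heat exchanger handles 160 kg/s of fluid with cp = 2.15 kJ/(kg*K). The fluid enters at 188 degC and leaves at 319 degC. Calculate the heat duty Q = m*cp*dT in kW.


Q = m_dot * cp * delta_T
delta_T = 319 - 188 = 131 K
Q = 160 * 2.15 * 131
= 344 * 131
= 45064 kW

45064 kW


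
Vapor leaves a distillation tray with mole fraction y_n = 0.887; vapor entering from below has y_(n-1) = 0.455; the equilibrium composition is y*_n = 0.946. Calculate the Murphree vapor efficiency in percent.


Murphree vapor efficiency: EMV = (y_n - y_(n-1)) / (y*_n - y_(n-1)) * 100
EMV = (0.887 - 0.455) / (0.946 - 0.455) * 100 = 0.432 / 0.491 * 100 = 87.98

87.98 %


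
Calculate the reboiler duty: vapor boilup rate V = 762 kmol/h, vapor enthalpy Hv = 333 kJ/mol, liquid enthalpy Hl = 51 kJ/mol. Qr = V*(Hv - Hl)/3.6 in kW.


Qr = 762 * (333 - 51) / 3.6 = 762 * 282 / 3.6 = 59690

59690 kW


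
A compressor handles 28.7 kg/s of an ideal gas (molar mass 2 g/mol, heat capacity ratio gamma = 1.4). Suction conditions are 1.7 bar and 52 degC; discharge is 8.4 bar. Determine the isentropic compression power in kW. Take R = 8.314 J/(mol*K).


Isentropic work: W = m*(gamma/(gamma-1))*(R*T1/MW)*((P2/P1)^((gamma-1)/gamma) - 1)
T1 = 52 + 273.15 = 325.15 K
Pressure ratio = 8.4 / 1.7 = 4.94118
Exponent = (1.4 - 1)/1.4 = 0.285714
(P2/P1)^exp - 1 = 4.94118^0.285714 - 1 = 0.578473
W = 28.7 * 1.4 / 0.4 * 8.314 * 325.15 / 2 * 0.578473 = 78540

78540 kW


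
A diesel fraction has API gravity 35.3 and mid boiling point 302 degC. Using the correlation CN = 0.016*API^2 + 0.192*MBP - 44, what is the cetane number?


CN = 0.016 * 35.3^2 + 0.192 * 302 - 44
CN = 19.93744 + 57.984 - 44 = 33.92144

33.92144


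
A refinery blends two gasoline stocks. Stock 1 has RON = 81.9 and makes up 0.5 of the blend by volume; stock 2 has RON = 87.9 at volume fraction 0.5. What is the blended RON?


Linear blending: RON_blend = sum(vi * RONi)
Contribution 1: 0.5 * 81.9 = 40.95
Contribution 2: 0.5 * 87.9 = 43.95
RON_blend = 40.95 + 43.95 = 84.9

84.9


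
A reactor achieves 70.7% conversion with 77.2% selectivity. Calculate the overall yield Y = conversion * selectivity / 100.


Overall yield = conversion (%) * selectivity (%) / 100
Conversion = 70.7%, Selectivity = 77.2%
Y = 70.7 * 77.2 / 100
= 54.5804 %

54.5804 %


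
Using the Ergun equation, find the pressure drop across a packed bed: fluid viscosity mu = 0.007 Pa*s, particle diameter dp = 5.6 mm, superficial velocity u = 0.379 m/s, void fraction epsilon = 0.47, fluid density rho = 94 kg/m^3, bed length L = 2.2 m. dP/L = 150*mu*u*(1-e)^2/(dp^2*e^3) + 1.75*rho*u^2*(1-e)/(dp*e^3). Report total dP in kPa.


dp = 5.6 mm = 0.0056 m
Viscous term = 150*0.007*0.379*(1-0.47)^2 / (0.0056^2*0.47^3) = 34332.9
Inertial term = 1.75*94*0.379^2*(1-0.47) / (0.0056*0.47^3) = 21539.6
dP/L = 34332.9 + 21539.6 = 55872.5 Pa/m
dP = 55872.5 * 2.2 / 1000 = 122.9 kPa

122.9 kPa


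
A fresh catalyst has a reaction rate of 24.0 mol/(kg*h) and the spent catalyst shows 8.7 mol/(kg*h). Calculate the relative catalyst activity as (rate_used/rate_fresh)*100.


Activity (%) = (rate_used / rate_fresh) * 100
rate_used = 8.7, rate_fresh = 24.0
= (8.7 / 24.0) * 100
= 0.3625 * 100 = 36.25

36.25 %


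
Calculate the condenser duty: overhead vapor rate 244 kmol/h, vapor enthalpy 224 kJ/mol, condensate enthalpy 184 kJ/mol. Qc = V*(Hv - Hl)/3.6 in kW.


Qc = 244 * (224 - 184) / 3.6 = 244 * 40 / 3.6 = 2711

2711 kW


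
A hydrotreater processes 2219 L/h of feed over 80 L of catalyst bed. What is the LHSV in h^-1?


LHSV = volumetric feed rate / catalyst volume
= 2219 L/h / 80 L
= 27.74 h^-1

27.74 h^-1


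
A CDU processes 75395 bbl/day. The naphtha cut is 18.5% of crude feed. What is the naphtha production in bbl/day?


Crude throughput = 75395 bbl/day
Fraction yield = 18.5%
yield = throughput * fraction / 100
yield = 75395 * 18.5 / 100 = 13948.075

13948.075 bbl/day


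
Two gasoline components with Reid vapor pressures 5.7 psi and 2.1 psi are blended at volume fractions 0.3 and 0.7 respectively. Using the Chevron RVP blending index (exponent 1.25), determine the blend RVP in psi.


Chevron index: RVP_blend = (sum xi*RVPi^1.25)^(1/1.25)
RVP^1.25 terms: 0.3 * 5.7^1.25 + 0.7 * 2.1^1.25 = 4.41178
RVP_blend = 4.41178^(1/1.25) = 3.279

3.279 psi


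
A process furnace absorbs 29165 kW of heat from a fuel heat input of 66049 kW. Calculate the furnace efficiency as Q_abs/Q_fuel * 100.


Furnace efficiency = Q_absorbed / Q_fuel * 100
= 29165 / 66049 * 100 = 44.16

44.16 %


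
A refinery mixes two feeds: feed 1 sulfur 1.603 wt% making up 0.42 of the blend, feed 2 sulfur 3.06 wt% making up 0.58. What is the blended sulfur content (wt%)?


Linear sulfur blending: S_blend = x1*S1 + x2*S2
Contribution 1: 0.42 * 1.603 = 0.67326 wt%
Contribution 2: 0.58 * 3.06 = 1.7748 wt%
S_blend = 0.67326 + 1.7748 = 2.44806

2.44806 wt%


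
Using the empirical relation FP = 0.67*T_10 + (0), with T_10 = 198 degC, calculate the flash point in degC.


FP = 0.67 * 198 + (0) = 132.66

132.66 degC


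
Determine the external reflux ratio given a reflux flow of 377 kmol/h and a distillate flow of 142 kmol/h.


Reflux ratio definition: R = L / D (liquid returned / distillate withdrawn)
L = 377 kmol/h, D = 142 kmol/h
R = 377 / 142 = 2.655

2.655


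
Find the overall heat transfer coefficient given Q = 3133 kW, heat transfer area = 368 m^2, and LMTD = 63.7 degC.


From Q = U*A*LMTD, U = Q / (A * LMTD)
U = 3133 / (368 * 63.7) = 3133 / 23441.6 = 0.1337

0.1337 kW/(m^2*K)


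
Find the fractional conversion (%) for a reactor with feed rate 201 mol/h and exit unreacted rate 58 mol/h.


X = (F_in - F_out) / F_in * 100
Moles reacted = 201 - 58 = 143
X = 143 / 201 * 100
= 0.7114 * 100
= 71.14 %

71.14 %


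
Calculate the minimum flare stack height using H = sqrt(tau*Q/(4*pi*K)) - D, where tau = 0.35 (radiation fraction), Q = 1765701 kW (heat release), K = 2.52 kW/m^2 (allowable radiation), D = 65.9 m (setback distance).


tau*Q/(4*pi*K) = 0.35 * 1765701 / (4 * pi * 2.52) = 19515.3
sqrt(19515.3) = 139.697
H = 139.697 - 65.9 = 73.80

73.80 m


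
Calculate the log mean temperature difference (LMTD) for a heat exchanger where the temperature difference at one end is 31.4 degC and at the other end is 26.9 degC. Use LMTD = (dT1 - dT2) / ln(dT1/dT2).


LMTD = (dT1 - dT2) / ln(dT1/dT2)
= (31.4 - 26.9) / ln(31.4 / 26.9) = 4.5 / 0.154682 = 29.09

29.09 degC


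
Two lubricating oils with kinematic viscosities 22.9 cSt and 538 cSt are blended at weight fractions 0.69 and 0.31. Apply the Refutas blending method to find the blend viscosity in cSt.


Refutas method: VBN_i = 14.534*ln(ln(visc_i + 0.8)) + 10.975, blended linearly by mass fraction; since VBN is linear in VBI_i = ln(ln(visc_i + 0.8)) and the fractions sum to 1, blend VBI directly: visc = exp(exp(VBI_blend)) - 0.8
VBI_1 = ln(ln(22.9 + 0.8)) = 1.1523
VBI_2 = ln(ln(538 + 0.8)) = 1.83886
VBI_blend = 0.69 * 1.1523 + 0.31 * 1.83886 = 1.36513
visc_blend = exp(exp(1.36513)) - 0.8 = 49.41

49.41 cSt


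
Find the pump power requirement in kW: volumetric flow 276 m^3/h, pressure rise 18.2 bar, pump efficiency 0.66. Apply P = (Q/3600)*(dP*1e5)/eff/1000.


Q = 276 / 3600 = 0.0766667 m^3/s
P = 0.0766667 * (18.2 * 1e5) / 0.66 / 1000 = 211.4

211.4 kW


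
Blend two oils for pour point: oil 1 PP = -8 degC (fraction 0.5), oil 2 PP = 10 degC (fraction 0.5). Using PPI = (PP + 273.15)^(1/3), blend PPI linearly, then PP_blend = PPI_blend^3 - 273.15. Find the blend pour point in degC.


PPI_1 = (-8 + 273.15)^(1/3) = 6.42437
PPI_2 = (10 + 273.15)^(1/3) = 6.566574
PPI_blend = 0.5 * 6.42437 + 0.5 * 6.566574 = 6.495472
PP_blend = 6.495472^3 - 273.15 = 274.0515 - 273.15 = 0.9

0.9 degC


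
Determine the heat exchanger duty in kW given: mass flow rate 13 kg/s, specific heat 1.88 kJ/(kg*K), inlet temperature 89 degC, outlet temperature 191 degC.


Q = m_dot * cp * delta_T
delta_T = 191 - 89 = 102 K
Q = 13 * 1.88 * 102
= 24.44 * 102
= 2492.88 kW

2492.88 kW


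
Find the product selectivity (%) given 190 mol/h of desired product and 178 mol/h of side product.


Selectivity = desired / (desired + undesired) * 100
Total products = 190 + 178 = 368 mol/h
S = 190 / 368 * 100
= 0.5163 * 100
= 51.63 %

51.63 %


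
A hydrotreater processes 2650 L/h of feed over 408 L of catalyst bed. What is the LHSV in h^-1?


LHSV = volumetric feed rate / catalyst volume
= 2650 L/h / 408 L
= 6.495 h^-1

6.495 h^-1


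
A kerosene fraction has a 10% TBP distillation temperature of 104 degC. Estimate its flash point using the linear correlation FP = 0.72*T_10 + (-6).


FP = 0.72 * 104 + (-6) = 68.88

68.88 degC


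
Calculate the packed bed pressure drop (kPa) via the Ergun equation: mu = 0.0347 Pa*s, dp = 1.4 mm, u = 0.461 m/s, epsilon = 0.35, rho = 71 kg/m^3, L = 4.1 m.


dp = 1.4 mm = 0.0014 m
Viscous term = 150*0.0347*0.461*(1-0.35)^2 / (0.0014^2*0.35^3) = 12063900
Inertial term = 1.75*71*0.461^2*(1-0.35) / (0.0014*0.35^3) = 285943
dP/L = 12063900 + 285943 = 12349800 Pa/m
dP = 12349800 * 4.1 / 1000 = 50630 kPa

50630 kPa


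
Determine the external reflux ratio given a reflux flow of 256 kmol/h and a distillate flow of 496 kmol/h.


Reflux ratio definition: R = L / D (liquid returned / distillate withdrawn)
L = 256 kmol/h, D = 496 kmol/h
R = 256 / 496 = 0.5161

0.5161


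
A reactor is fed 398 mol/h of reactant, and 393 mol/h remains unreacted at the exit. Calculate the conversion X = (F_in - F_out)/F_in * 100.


X = (F_in - F_out) / F_in * 100
Moles reacted = 398 - 393 = 5
X = 5 / 398 * 100
= 0.01256 * 100
= 1.256 %

1.256 %


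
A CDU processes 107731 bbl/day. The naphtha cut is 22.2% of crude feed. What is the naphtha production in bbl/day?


Crude throughput = 107731 bbl/day
Fraction yield = 22.2%
yield = throughput * fraction / 100
yield = 107731 * 22.2 / 100 = 23916.282

23916.282 bbl/day


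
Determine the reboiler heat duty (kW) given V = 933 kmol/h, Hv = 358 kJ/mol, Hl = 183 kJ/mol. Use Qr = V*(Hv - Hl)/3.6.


Qr = 933 * (358 - 183) / 3.6 = 933 * 175 / 3.6 = 45350

45350 kW


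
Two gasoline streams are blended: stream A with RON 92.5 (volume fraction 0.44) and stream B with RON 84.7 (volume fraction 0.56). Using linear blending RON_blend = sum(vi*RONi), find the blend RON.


Linear blending: RON_blend = sum(vi * RONi)
Contribution 1: 0.44 * 92.5 = 40.7
Contribution 2: 0.56 * 84.7 = 47.432
RON_blend = 40.7 + 47.432 = 88.132

88.132


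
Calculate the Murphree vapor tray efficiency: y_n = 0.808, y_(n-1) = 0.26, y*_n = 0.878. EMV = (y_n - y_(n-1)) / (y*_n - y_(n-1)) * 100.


Murphree vapor efficiency: EMV = (y_n - y_(n-1)) / (y*_n - y_(n-1)) * 100
EMV = (0.808 - 0.26) / (0.878 - 0.26) * 100 = 0.548 / 0.618 * 100 = 88.67

88.67 %


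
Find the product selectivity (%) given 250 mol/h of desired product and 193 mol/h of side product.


Selectivity = desired / (desired + undesired) * 100
Total products = 250 + 193 = 443 mol/h
S = 250 / 443 * 100
= 0.5643 * 100
= 56.43 %

56.43 %


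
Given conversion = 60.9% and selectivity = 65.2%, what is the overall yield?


Overall yield = conversion (%) * selectivity (%) / 100
Conversion = 60.9%, Selectivity = 65.2%
Y = 60.9 * 65.2 / 100
= 39.7068 %

39.7068 %


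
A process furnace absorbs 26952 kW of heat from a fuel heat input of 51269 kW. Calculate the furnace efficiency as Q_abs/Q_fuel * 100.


Furnace efficiency = Q_absorbed / Q_fuel * 100
= 26952 / 51269 * 100 = 52.57

52.57 %


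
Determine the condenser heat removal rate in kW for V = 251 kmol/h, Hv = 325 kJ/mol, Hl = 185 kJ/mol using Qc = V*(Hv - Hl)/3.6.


Qc = 251 * (325 - 185) / 3.6 = 251 * 140 / 3.6 = 9761

9761 kW


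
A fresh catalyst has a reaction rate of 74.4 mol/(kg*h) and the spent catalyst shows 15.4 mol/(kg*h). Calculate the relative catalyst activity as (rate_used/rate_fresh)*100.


Activity (%) = (rate_used / rate_fresh) * 100
rate_used = 15.4, rate_fresh = 74.4
= (15.4 / 74.4) * 100
= 0.2070 * 100 = 20.70

20.70 %


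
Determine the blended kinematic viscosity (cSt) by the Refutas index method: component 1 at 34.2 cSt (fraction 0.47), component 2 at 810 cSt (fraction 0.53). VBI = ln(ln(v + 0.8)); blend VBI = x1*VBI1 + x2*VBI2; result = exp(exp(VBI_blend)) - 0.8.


Refutas method: VBN_i = 14.534*ln(ln(visc_i + 0.8)) + 10.975, blended linearly by mass fraction; since VBN is linear in VBI_i = ln(ln(visc_i + 0.8)) and the fractions sum to 1, blend VBI directly: visc = exp(exp(VBI_blend)) - 0.8
VBI_1 = ln(ln(34.2 + 0.8)) = 1.26845
VBI_2 = ln(ln(810 + 0.8)) = 1.90181
VBI_blend = 0.47 * 1.26845 + 0.53 * 1.90181 = 1.60413
visc_blend = exp(exp(1.60413)) - 0.8 = 143.7

143.7 cSt


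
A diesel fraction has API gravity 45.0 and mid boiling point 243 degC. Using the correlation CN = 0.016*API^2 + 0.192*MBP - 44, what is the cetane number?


CN = 0.016 * 45.0^2 + 0.192 * 243 - 44
CN = 32.4 + 46.656 - 44 = 35.056

35.056


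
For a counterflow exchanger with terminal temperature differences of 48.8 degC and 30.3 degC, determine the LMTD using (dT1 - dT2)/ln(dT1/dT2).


LMTD = (dT1 - dT2) / ln(dT1/dT2)
= (48.8 - 30.3) / ln(48.8 / 30.3) = 18.5 / 0.476583 = 38.82

38.82 degC


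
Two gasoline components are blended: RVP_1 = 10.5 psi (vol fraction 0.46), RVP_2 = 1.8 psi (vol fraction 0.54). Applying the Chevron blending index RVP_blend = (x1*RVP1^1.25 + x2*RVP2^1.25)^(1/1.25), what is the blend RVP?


Chevron index: RVP_blend = (sum xi*RVPi^1.25)^(1/1.25)
RVP^1.25 terms: 0.46 * 10.5^1.25 + 0.54 * 1.8^1.25 = 9.82036
RVP_blend = 9.82036^(1/1.25) = 6.219

6.219 psi


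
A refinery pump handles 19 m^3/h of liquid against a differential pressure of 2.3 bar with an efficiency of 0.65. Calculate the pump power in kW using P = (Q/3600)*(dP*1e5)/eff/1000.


Q = 19 / 3600 = 0.00527778 m^3/s
P = 0.00527778 * (2.3 * 1e5) / 0.65 / 1000 = 1.868

1.868 kW


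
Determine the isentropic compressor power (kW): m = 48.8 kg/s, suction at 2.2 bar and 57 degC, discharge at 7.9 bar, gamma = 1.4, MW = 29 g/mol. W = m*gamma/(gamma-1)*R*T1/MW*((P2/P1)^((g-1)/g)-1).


Isentropic work: W = m*(gamma/(gamma-1))*(R*T1/MW)*((P2/P1)^((gamma-1)/gamma) - 1)
T1 = 57 + 273.15 = 330.15 K
Pressure ratio = 7.9 / 2.2 = 3.59091
Exponent = (1.4 - 1)/1.4 = 0.285714
(P2/P1)^exp - 1 = 3.59091^0.285714 - 1 = 0.440886
W = 48.8 * 1.4 / 0.4 * 8.314 * 330.15 / 29 * 0.440886 = 7128

7128 kW


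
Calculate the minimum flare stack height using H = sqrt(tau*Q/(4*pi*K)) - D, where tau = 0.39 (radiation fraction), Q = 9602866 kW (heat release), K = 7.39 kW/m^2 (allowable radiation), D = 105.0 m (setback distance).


tau*Q/(4*pi*K) = 0.39 * 9602866 / (4 * pi * 7.39) = 40328.4
sqrt(40328.4) = 200.819
H = 200.819 - 105.0 = 95.82

95.82 m


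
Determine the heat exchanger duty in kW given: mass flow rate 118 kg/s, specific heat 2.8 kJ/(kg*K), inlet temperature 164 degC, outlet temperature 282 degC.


Q = m_dot * cp * delta_T
delta_T = 282 - 164 = 118 K
Q = 118 * 2.8 * 118
= 330.4 * 118
= 38987.2 kW

38987.2 kW


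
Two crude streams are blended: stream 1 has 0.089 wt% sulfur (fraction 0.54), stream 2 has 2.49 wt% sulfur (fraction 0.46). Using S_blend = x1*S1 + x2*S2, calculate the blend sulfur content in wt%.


Linear sulfur blending: S_blend = x1*S1 + x2*S2
Contribution 1: 0.54 * 0.089 = 0.04806 wt%
Contribution 2: 0.46 * 2.49 = 1.1454 wt%
S_blend = 0.04806 + 1.1454 = 1.19346

1.19346 wt%


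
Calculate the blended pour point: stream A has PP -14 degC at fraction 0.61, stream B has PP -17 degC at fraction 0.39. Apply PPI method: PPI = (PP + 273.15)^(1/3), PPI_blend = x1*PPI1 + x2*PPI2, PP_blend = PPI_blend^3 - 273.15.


PPI_1 = (-14 + 273.15)^(1/3) = 6.375541
PPI_2 = (-17 + 273.15)^(1/3) = 6.350844
PPI_blend = 0.61 * 6.375541 + 0.39 * 6.350844 = 6.365909
PP_blend = 6.365909^3 - 273.15 = 257.9772 - 273.15 = -15.17

-15.17 degC


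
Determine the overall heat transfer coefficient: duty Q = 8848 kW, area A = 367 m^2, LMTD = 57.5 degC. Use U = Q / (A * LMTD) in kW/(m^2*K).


From Q = U*A*LMTD, U = Q / (A * LMTD)
U = 8848 / (367 * 57.5) = 8848 / 21102.5 = 0.4193

0.4193 kW/(m^2*K)


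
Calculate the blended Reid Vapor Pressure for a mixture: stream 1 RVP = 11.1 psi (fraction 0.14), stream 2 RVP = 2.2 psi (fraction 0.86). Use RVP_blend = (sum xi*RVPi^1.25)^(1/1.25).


Chevron index: RVP_blend = (sum xi*RVPi^1.25)^(1/1.25)
RVP^1.25 terms: 0.14 * 11.1^1.25 + 0.86 * 2.2^1.25 = 5.14073
RVP_blend = 5.14073^(1/1.25) = 3.705

3.705 psi


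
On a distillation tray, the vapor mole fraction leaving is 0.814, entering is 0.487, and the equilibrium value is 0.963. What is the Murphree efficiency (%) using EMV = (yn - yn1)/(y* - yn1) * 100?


Murphree vapor efficiency: EMV = (y_n - y_(n-1)) / (y*_n - y_(n-1)) * 100
EMV = (0.814 - 0.487) / (0.963 - 0.487) * 100 = 0.327 / 0.476 * 100 = 68.70

68.70 %


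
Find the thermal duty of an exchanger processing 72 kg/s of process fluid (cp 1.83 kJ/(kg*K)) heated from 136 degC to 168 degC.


Q = m_dot * cp * delta_T
delta_T = 168 - 136 = 32 K
Q = 72 * 1.83 * 32
= 131.76 * 32
= 4216.32 kW

4216.32 kW


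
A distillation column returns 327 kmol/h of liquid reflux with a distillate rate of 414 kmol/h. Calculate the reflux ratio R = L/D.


Reflux ratio definition: R = L / D (liquid returned / distillate withdrawn)
L = 327 kmol/h, D = 414 kmol/h
R = 327 / 414 = 0.7899

0.7899


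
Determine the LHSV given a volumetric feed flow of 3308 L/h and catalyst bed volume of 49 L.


LHSV = volumetric feed rate / catalyst volume
= 3308 L/h / 49 L
= 67.51 h^-1

67.51 h^-1


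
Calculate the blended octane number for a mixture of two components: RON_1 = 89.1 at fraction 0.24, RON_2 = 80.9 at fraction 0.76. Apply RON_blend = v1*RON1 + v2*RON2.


Linear blending: RON_blend = sum(vi * RONi)
Contribution 1: 0.24 * 89.1 = 21.384
Contribution 2: 0.76 * 80.9 = 61.484
RON_blend = 21.384 + 61.484 = 82.868

82.868


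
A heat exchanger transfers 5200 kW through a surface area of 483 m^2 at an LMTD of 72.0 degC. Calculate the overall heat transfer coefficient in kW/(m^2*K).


From Q = U*A*LMTD, U = Q / (A * LMTD)
U = 5200 / (483 * 72.0) = 5200 / 34776 = 0.1495

0.1495 kW/(m^2*K)


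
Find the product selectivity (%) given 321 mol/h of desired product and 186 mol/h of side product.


Selectivity = desired / (desired + undesired) * 100
Total products = 321 + 186 = 507 mol/h
S = 321 / 507 * 100
= 0.6331 * 100
= 63.31 %

63.31 %


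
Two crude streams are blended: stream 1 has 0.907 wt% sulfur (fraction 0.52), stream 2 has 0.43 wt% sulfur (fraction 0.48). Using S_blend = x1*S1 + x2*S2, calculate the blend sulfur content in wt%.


Linear sulfur blending: S_blend = x1*S1 + x2*S2
Contribution 1: 0.52 * 0.907 = 0.47164 wt%
Contribution 2: 0.48 * 0.43 = 0.2064 wt%
S_blend = 0.47164 + 0.2064 = 0.67804

0.67804 wt%


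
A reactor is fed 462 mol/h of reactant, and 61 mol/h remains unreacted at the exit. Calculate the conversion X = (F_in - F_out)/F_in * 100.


X = (F_in - F_out) / F_in * 100
Moles reacted = 462 - 61 = 401
X = 401 / 462 * 100
= 0.8680 * 100
= 86.80 %

86.80 %


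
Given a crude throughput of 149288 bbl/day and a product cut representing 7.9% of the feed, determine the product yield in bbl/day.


Crude throughput = 149288 bbl/day
Fraction yield = 7.9%
yield = throughput * fraction / 100
yield = 149288 * 7.9 / 100 = 11793.752

11793.752 bbl/day


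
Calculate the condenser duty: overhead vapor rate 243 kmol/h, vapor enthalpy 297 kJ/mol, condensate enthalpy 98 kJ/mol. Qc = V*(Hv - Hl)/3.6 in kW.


Qc = 243 * (297 - 98) / 3.6 = 243 * 199 / 3.6 = 13430

13430 kW


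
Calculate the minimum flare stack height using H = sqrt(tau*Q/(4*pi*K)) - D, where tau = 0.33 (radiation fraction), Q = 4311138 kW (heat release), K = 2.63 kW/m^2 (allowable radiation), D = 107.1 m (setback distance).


tau*Q/(4*pi*K) = 0.33 * 4311138 / (4 * pi * 2.63) = 43046.7
sqrt(43046.7) = 207.477
H = 207.477 - 107.1 = 100.4

100.4 m


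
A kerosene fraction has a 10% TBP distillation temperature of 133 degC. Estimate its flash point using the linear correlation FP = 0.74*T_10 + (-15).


FP = 0.74 * 133 + (-15) = 83.42

83.42 degC


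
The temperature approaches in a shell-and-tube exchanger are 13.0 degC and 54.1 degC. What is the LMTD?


LMTD = (dT1 - dT2) / ln(dT1/dT2)
= (13.0 - 54.1) / ln(13.0 / 54.1) = -41.1 / -1.42588 = 28.82

28.82 degC


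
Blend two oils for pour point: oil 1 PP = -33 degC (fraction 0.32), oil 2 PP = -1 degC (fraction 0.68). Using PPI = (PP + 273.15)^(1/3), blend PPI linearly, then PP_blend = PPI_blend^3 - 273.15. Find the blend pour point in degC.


PPI_1 = (-33 + 273.15)^(1/3) = 6.215759
PPI_2 = (-1 + 273.15)^(1/3) = 6.480414
PPI_blend = 0.32 * 6.215759 + 0.68 * 6.480414 = 6.395724
PP_blend = 6.395724^3 - 273.15 = 261.6189 - 273.15 = -11.53

-11.53 degC


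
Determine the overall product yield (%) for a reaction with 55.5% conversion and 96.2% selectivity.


Overall yield = conversion (%) * selectivity (%) / 100
Conversion = 55.5%, Selectivity = 96.2%
Y = 55.5 * 96.2 / 100
= 53.391 %

53.391 %


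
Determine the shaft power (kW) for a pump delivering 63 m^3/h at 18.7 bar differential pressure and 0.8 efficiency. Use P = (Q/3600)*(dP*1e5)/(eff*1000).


Q = 63 / 3600 = 0.0175 m^3/s
P = 0.0175 * (18.7 * 1e5) / 0.8 / 1000 = 40.91

40.91 kW


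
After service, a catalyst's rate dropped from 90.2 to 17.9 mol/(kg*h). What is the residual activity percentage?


Activity (%) = (rate_used / rate_fresh) * 100
rate_used = 17.9, rate_fresh = 90.2
= (17.9 / 90.2) * 100
= 0.1984 * 100 = 19.84

19.84 %


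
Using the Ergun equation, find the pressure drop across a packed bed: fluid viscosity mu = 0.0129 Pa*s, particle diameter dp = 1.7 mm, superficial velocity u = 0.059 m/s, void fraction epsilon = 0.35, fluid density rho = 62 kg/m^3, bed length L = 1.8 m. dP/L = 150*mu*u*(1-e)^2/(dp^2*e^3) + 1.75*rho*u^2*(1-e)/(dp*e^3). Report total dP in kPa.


dp = 1.7 mm = 0.0017 m
Viscous term = 150*0.0129*0.059*(1-0.35)^2 / (0.0017^2*0.35^3) = 389276
Inertial term = 1.75*62*0.059^2*(1-0.35) / (0.0017*0.35^3) = 3368.17
dP/L = 389276 + 3368.17 = 392644 Pa/m
dP = 392644 * 1.8 / 1000 = 706.8 kPa

706.8 kPa


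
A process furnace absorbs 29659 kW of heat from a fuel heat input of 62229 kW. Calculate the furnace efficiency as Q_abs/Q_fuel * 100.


Furnace efficiency = Q_absorbed / Q_fuel * 100
= 29659 / 62229 * 100 = 47.66

47.66 %


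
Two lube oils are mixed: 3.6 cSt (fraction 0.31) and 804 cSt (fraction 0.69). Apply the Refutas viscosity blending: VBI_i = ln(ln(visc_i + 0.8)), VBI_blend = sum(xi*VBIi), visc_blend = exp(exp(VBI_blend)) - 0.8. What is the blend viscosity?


Refutas method: VBN_i = 14.534*ln(ln(visc_i + 0.8)) + 10.975, blended linearly by mass fraction; since VBN is linear in VBI_i = ln(ln(visc_i + 0.8)) and the fractions sum to 1, blend VBI directly: visc = exp(exp(VBI_blend)) - 0.8
VBI_1 = ln(ln(3.6 + 0.8)) = 0.393126
VBI_2 = ln(ln(804 + 0.8)) = 1.9007
VBI_blend = 0.31 * 0.393126 + 0.69 * 1.9007 = 1.43335
visc_blend = exp(exp(1.43335)) - 0.8 = 65.40

65.40 cSt


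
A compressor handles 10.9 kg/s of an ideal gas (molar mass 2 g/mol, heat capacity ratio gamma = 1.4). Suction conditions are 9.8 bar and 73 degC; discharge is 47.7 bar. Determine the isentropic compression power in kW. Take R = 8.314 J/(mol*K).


Isentropic work: W = m*(gamma/(gamma-1))*(R*T1/MW)*((P2/P1)^((gamma-1)/gamma) - 1)
T1 = 73 + 273.15 = 346.15 K
Pressure ratio = 47.7 / 9.8 = 4.86735
Exponent = (1.4 - 1)/1.4 = 0.285714
(P2/P1)^exp - 1 = 4.86735^0.285714 - 1 = 0.571698
W = 10.9 * 1.4 / 0.4 * 8.314 * 346.15 / 2 * 0.571698 = 31380

31380 kW


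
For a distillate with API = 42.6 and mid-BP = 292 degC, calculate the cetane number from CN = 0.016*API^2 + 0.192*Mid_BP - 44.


CN = 0.016 * 42.6^2 + 0.192 * 292 - 44
CN = 29.03616 + 56.064 - 44 = 41.10016

41.10016


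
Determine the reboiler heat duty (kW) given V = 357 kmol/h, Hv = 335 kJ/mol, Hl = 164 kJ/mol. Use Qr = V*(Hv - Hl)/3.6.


Qr = 357 * (335 - 164) / 3.6 = 357 * 171 / 3.6 = 16960

16960 kW


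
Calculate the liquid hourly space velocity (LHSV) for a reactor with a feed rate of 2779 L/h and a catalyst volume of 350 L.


LHSV = volumetric feed rate / catalyst volume
= 2779 L/h / 350 L
= 7.940 h^-1

7.940 h^-1


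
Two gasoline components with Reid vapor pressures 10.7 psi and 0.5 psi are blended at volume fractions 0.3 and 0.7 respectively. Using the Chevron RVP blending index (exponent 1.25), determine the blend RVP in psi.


Chevron index: RVP_blend = (sum xi*RVPi^1.25)^(1/1.25)
RVP^1.25 terms: 0.3 * 10.7^1.25 + 0.7 * 0.5^1.25 = 6.09997
RVP_blend = 6.09997^(1/1.25) = 4.249

4.249 psi


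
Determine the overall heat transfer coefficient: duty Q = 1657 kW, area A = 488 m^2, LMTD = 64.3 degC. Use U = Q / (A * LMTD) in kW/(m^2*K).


From Q = U*A*LMTD, U = Q / (A * LMTD)
U = 1657 / (488 * 64.3) = 1657 / 31378.4 = 0.05281

0.05281 kW/(m^2*K)


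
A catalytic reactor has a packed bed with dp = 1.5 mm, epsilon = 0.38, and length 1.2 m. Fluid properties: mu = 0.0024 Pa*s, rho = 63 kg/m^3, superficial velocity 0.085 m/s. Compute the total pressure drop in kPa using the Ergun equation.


dp = 1.5 mm = 0.0015 m
Viscous term = 150*0.0024*0.085*(1-0.38)^2 / (0.0015^2*0.38^3) = 95273.4
Inertial term = 1.75*63*0.085^2*(1-0.38) / (0.0015*0.38^3) = 6000.21
dP/L = 95273.4 + 6000.21 = 101274 Pa/m
dP = 101274 * 1.2 / 1000 = 121.5 kPa

121.5 kPa


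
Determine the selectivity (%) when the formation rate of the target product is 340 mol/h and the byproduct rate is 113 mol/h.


Selectivity = desired / (desired + undesired) * 100
Total products = 340 + 113 = 453 mol/h
S = 340 / 453 * 100
= 0.7506 * 100
= 75.06 %

75.06 %


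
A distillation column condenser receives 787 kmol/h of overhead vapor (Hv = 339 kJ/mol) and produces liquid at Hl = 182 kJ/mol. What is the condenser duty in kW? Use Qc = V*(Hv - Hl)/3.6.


Qc = 787 * (339 - 182) / 3.6 = 787 * 157 / 3.6 = 34320

34320 kW


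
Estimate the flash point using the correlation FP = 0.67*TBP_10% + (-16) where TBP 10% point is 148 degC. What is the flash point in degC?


FP = 0.67 * 148 + (-16) = 83.16

83.16 degC


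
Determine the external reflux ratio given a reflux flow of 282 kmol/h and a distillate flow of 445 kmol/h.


Reflux ratio definition: R = L / D (liquid returned / distillate withdrawn)
L = 282 kmol/h, D = 445 kmol/h
R = 282 / 445 = 0.6337

0.6337


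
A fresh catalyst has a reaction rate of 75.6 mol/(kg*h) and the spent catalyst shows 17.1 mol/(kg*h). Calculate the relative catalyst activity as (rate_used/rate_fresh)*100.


Activity (%) = (rate_used / rate_fresh) * 100
rate_used = 17.1, rate_fresh = 75.6
= (17.1 / 75.6) * 100
= 0.2262 * 100 = 22.62

22.62 %


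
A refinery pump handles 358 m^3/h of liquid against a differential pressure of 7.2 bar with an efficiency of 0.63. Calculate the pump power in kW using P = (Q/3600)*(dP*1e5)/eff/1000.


Q = 358 / 3600 = 0.0994444 m^3/s
P = 0.0994444 * (7.2 * 1e5) / 0.63 / 1000 = 113.7

113.7 kW


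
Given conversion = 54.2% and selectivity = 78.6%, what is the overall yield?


Overall yield = conversion (%) * selectivity (%) / 100
Conversion = 54.2%, Selectivity = 78.6%
Y = 54.2 * 78.6 / 100
= 42.6012 %

42.6012 %


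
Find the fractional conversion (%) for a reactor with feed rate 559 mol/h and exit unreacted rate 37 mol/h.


X = (F_in - F_out) / F_in * 100
Moles reacted = 559 - 37 = 522
X = 522 / 559 * 100
= 0.9338 * 100
= 93.38 %

93.38 %


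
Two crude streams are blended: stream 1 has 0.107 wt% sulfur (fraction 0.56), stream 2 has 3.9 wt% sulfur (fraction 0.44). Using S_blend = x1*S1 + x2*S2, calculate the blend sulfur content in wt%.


Linear sulfur blending: S_blend = x1*S1 + x2*S2
Contribution 1: 0.56 * 0.107 = 0.05992 wt%
Contribution 2: 0.44 * 3.9 = 1.716 wt%
S_blend = 0.05992 + 1.716 = 1.77592

1.77592 wt%


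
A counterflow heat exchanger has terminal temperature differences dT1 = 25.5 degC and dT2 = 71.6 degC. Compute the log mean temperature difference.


LMTD = (dT1 - dT2) / ln(dT1/dT2)
= (25.5 - 71.6) / ln(25.5 / 71.6) = -46.1 / -1.03242 = 44.65

44.65 degC


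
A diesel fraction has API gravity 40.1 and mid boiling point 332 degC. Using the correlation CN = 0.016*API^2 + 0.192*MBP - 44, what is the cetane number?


CN = 0.016 * 40.1^2 + 0.192 * 332 - 44
CN = 25.72816 + 63.744 - 44 = 45.47216

45.47216


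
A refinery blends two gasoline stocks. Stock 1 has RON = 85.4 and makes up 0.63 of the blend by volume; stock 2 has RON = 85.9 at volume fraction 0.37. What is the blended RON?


Linear blending: RON_blend = sum(vi * RONi)
Contribution 1: 0.63 * 85.4 = 53.802
Contribution 2: 0.37 * 85.9 = 31.783
RON_blend = 53.802 + 31.783 = 85.585

85.585


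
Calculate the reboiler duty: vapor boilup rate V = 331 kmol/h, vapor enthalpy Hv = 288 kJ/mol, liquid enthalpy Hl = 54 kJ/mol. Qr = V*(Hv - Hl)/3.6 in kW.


Qr = 331 * (288 - 54) / 3.6 = 331 * 234 / 3.6 = 21520

21520 kW


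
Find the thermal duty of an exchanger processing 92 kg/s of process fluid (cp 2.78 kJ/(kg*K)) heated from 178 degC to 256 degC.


Q = m_dot * cp * delta_T
delta_T = 256 - 178 = 78 K
Q = 92 * 2.78 * 78
= 255.76 * 78
= 19949.28 kW

19949.28 kW


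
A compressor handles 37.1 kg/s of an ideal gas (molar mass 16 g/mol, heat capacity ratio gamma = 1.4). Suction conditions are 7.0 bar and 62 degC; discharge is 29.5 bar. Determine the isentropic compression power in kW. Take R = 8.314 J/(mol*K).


Isentropic work: W = m*(gamma/(gamma-1))*(R*T1/MW)*((P2/P1)^((gamma-1)/gamma) - 1)
T1 = 62 + 273.15 = 335.15 K
Pressure ratio = 29.5 / 7.0 = 4.21429
Exponent = (1.4 - 1)/1.4 = 0.285714
(P2/P1)^exp - 1 = 4.21429^0.285714 - 1 = 0.508317
W = 37.1 * 1.4 / 0.4 * 8.314 * 335.15 / 16 * 0.508317 = 11490

11490 kW


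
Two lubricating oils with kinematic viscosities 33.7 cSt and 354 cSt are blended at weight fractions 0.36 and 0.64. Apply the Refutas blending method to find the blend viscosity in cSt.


Refutas method: VBN_i = 14.534*ln(ln(visc_i + 0.8)) + 10.975, blended linearly by mass fraction; since VBN is linear in VBI_i = ln(ln(visc_i + 0.8)) and the fractions sum to 1, blend VBI directly: visc = exp(exp(VBI_blend)) - 0.8
VBI_1 = ln(ln(33.7 + 0.8)) = 1.2644
VBI_2 = ln(ln(354 + 0.8)) = 1.77012
VBI_blend = 0.36 * 1.2644 + 0.64 * 1.77012 = 1.58806
visc_blend = exp(exp(1.58806)) - 0.8 = 132.7

132.7 cSt


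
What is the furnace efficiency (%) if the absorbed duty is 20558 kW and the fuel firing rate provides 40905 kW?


Furnace efficiency = Q_absorbed / Q_fuel * 100
= 20558 / 40905 * 100 = 50.26

50.26 %


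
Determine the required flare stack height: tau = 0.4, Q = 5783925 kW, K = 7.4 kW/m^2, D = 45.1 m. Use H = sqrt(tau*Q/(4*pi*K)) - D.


tau*Q/(4*pi*K) = 0.4 * 5783925 / (4 * pi * 7.4) = 24879.5
sqrt(24879.5) = 157.732
H = 157.732 - 45.1 = 112.6

112.6 m


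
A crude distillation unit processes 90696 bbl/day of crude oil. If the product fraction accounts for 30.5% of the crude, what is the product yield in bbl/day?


Crude throughput = 90696 bbl/day
Fraction yield = 30.5%
yield = throughput * fraction / 100
yield = 90696 * 30.5 / 100 = 27662.28

27662.28 bbl/day


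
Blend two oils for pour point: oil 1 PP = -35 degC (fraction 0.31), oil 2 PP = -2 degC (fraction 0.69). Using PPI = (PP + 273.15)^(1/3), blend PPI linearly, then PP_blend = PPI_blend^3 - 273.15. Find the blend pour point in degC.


PPI_1 = (-35 + 273.15)^(1/3) = 6.198456
PPI_2 = (-2 + 273.15)^(1/3) = 6.472467
PPI_blend = 0.31 * 6.198456 + 0.69 * 6.472467 = 6.387524
PP_blend = 6.387524^3 - 273.15 = 260.6139 - 273.15 = -12.54

-12.54 degC


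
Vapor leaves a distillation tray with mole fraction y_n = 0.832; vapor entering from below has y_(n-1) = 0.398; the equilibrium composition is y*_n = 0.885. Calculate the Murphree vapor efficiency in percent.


Murphree vapor efficiency: EMV = (y_n - y_(n-1)) / (y*_n - y_(n-1)) * 100
EMV = (0.832 - 0.398) / (0.885 - 0.398) * 100 = 0.434 / 0.487 * 100 = 89.12

89.12 %


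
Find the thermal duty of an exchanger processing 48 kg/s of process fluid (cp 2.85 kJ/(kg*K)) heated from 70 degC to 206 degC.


Q = m_dot * cp * delta_T
delta_T = 206 - 70 = 136 K
Q = 48 * 2.85 * 136
= 136.8 * 136
= 18604.8 kW

18604.8 kW
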